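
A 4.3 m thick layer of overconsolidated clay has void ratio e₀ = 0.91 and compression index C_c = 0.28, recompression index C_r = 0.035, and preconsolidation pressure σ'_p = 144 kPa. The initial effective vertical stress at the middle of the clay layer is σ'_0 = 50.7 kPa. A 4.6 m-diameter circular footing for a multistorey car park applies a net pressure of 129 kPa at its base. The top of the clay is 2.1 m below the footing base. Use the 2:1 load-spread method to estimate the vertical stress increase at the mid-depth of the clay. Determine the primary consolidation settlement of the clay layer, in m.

Mid-depth of clay below the footing base: z = 2.1 + 4.3/2 = 4.25 m.
Stress increase at mid-clay by the 2:1 spreading method:
Δσ ≈ qD²/(D+z)² = 129×4.6²/(4.6+4.25)² = 34.851 kPa
Final effective stress: σ'_f = 50.7 + 34.851 = 85.551 kPa.
σ'_f = 85.551 ≤ σ'_p = 144 kPa, so the clay remains overconsolidated and only the recompression index applies:
S_c = C_r·H/(1+e₀)·log₁₀(σ'_f/σ'_0) = 0.035×4.3/1.91×log₁₀(85.551/50.7)
    = 0.078796 × 0.22722 = 0.0179 m

S_c ≈ 0.0179 m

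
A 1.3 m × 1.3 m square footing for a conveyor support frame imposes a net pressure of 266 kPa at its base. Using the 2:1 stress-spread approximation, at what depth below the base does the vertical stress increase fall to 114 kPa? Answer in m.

2:1 spreading — at depth z the loaded area has grown by z in each plan dimension:
qB²/(B+z)² = Δσ_z ⇒ z = B(√(q/Δσ_z) − 1) = 1.3×(√(266/114) − 1) = 0.6858 m

z ≈ 0.686 m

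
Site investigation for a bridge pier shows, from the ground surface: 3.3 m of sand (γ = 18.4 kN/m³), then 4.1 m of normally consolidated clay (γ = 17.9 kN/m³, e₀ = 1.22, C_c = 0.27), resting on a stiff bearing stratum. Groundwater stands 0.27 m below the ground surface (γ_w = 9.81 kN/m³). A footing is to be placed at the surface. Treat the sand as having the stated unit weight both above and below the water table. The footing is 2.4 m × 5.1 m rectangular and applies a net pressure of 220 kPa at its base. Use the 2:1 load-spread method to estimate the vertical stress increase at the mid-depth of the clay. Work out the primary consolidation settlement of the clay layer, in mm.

S_c ≈ 115 mm

Mid-depth of clay below the ground surface: z = 3.3 + 4.1/2 = 5.35 m.
Total vertical stress at mid-clay: σ_v = 18.4×3.3 + 17.9×2.05 = 97.415 kPa.
Pore pressure: u = 9.81×(5.35 − 0.27) = 49.835 kPa.
Initial effective stress: σ'_0 = σ_v − u = 97.415 − 49.835 = 47.58 kPa.
Stress increase at mid-clay by the 2:1 spreading method:
Δσ = qBL/((B+z)(L+z)) = 220×2.4×5.1/((2.4+5.35)(5.1+5.35)) = 33.25 kPa
Final effective stress: σ'_f = σ'_0 + Δσ = 47.58 + 33.25 = 80.83 kPa.
Normally consolidated clay, so the full stress increment lies on the virgin compression line:
S_c = C_c·H/(1+e₀)·log₁₀(σ'_f/σ'_0) = 0.27×4.1/(1+1.22)×log₁₀(80.83/47.58)
    = 0.49865 × 0.23015 = 0.1148 m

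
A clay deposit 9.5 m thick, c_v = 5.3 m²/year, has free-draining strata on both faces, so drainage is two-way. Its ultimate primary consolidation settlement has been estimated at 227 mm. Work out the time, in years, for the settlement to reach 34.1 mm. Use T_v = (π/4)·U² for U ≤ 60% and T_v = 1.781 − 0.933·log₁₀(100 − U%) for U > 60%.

Drainage path length: H_d = H/2 = 4.75 m (double drainage).
U = S(t)/S_ult = 34.1/227 = 0.1502.
U ≤ 60%: T_v = (π/4)·U² = (π/4)×0.15022² = 0.017723.
t = T_v·H_d²/c_v = 0.017723×4.75²/5.3 = 0.07545 years.

t ≈ 0.0754 years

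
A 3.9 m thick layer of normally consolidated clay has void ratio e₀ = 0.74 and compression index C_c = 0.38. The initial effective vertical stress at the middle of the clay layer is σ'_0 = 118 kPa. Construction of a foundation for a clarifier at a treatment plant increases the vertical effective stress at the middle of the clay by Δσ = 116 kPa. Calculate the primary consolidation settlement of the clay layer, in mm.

Final effective stress: σ'_f = σ'_0 + Δσ = 118 + 116 = 234 kPa.
Normally consolidated clay, so the full stress increment lies on the virgin compression line:
S_c = C_c·H/(1+e₀)·log₁₀(σ'_f/σ'_0) = 0.38×3.9/(1+0.74)×log₁₀(234/118)
    = 0.85172 × 0.29733 = 0.2532 m

S_c ≈ 253 mm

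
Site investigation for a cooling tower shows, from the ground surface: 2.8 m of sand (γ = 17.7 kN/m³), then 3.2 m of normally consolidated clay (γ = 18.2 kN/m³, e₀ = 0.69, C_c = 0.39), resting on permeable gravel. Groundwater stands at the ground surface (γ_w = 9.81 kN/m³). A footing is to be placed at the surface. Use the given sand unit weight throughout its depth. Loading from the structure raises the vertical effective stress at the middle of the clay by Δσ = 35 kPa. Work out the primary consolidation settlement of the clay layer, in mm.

S_c ≈ 220 mm

Mid-depth of clay below the ground surface: z = 2.8 + 3.2/2 = 4.4 m.
Total vertical stress at mid-clay: σ_v = 17.7×2.8 + 18.2×1.6 = 78.68 kPa.
Pore pressure: u = 9.81×(4.4 − 0) = 43.164 kPa.
Initial effective stress: σ'_0 = σ_v − u = 78.68 − 43.164 = 35.516 kPa.
Final effective stress: σ'_f = σ'_0 + Δσ = 35.516 + 35 = 70.516 kPa.
Normally consolidated clay, so the full stress increment lies on the virgin compression line:
S_c = C_c·H/(1+e₀)·log₁₀(σ'_f/σ'_0) = 0.39×3.2/(1+0.69)×log₁₀(70.516/35.516)
    = 0.73846 × 0.29786 = 0.22 m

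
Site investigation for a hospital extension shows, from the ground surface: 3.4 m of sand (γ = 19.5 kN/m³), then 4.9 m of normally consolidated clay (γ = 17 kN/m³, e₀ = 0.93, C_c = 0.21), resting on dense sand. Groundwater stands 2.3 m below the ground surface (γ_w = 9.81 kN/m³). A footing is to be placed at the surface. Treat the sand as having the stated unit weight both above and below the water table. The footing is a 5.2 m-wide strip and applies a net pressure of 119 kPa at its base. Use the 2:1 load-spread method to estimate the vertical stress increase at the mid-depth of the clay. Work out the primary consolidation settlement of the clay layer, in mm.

S_c ≈ 132 mm

Mid-depth of clay below the ground surface: z = 3.4 + 4.9/2 = 5.85 m.
Total vertical stress at mid-clay: σ_v = 19.5×3.4 + 17×2.45 = 107.95 kPa.
Pore pressure: u = 9.81×(5.85 − 2.3) = 34.825 kPa.
Initial effective stress: σ'_0 = σ_v − u = 107.95 − 34.825 = 73.125 kPa.
Stress increase at mid-clay by the 2:1 spreading method:
Δσ = qB/(B+z) = 119×5.2/(5.2+5.85) = 56 kPa
Final effective stress: σ'_f = σ'_0 + Δσ = 73.125 + 56 = 129.12 kPa.
Normally consolidated clay, so the full stress increment lies on the virgin compression line:
S_c = C_c·H/(1+e₀)·log₁₀(σ'_f/σ'_0) = 0.21×4.9/(1+0.93)×log₁₀(129.12/73.125)
    = 0.53316 × 0.24693 = 0.1317 m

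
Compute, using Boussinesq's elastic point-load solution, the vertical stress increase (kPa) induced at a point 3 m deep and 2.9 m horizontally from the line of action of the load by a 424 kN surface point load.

Δσ_z ≈ 4.32 kPa

Boussinesq vertical stress below a point load on an elastic half-space:
Δσ_z = 3P/(2πz²) · [1 + (r/z)²]^(−5/2)
r/z = 2.9/3 = 0.96667; [1+(r/z)²]^(−5/2) = 0.19214.
Δσ_z = 3×424/(2π×3²) × 0.19214 = 22.494 × 0.19214 = 4.322 kPa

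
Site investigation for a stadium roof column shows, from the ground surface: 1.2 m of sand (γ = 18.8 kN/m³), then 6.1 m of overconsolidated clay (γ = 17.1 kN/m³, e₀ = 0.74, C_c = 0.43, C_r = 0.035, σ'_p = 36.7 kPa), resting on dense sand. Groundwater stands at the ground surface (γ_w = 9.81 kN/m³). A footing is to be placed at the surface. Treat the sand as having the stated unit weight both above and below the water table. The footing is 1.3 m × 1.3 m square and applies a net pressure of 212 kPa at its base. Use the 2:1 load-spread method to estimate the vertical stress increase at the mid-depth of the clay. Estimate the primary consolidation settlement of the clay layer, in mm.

S_c ≈ 134 mm

Mid-depth of clay below the ground surface: z = 1.2 + 6.1/2 = 4.25 m.
Total vertical stress at mid-clay: σ_v = 18.8×1.2 + 17.1×3.05 = 74.715 kPa.
Pore pressure: u = 9.81×(4.25 − 0) = 41.693 kPa.
Initial effective stress: σ'_0 = σ_v − u = 74.715 − 41.693 = 33.022 kPa.
Stress increase at mid-clay by the 2:1 spreading method:
Δσ = qBL/((B+z)(L+z)) = 212×1.3×1.3/((1.3+4.25)(1.3+4.25)) = 11.632 kPa
Final effective stress: σ'_f = 33.022 + 11.632 = 44.654 kPa.
σ'_f = 44.654 > σ'_p = 36.7 kPa, so the stress path crosses the preconsolidation pressure — recompression up to σ'_p, then virgin compression beyond:
S_c = H/(1+e₀)·[C_r·log₁₀(σ'_p/σ'_0) + C_c·log₁₀(σ'_f/σ'_p)]
    = 6.1/1.74 × [0.035×log₁₀(36.7/33.022) + 0.43×log₁₀(44.654/36.7)]
    = 3.5057 × [0.0016052 + 0.036634] = 0.1341 m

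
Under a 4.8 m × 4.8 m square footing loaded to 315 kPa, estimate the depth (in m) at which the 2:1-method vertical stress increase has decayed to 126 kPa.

z ≈ 2.79 m

2:1 spreading — at depth z the loaded area has grown by z in each plan dimension:
qB²/(B+z)² = Δσ_z ⇒ z = B(√(q/Δσ_z) − 1) = 4.8×(√(315/126) − 1) = 2.789 m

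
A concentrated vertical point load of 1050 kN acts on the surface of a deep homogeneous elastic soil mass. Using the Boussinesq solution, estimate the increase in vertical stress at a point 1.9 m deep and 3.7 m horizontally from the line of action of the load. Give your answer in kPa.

Boussinesq vertical stress below a point load on an elastic half-space:
Δσ_z = 3P/(2πz²) · [1 + (r/z)²]^(−5/2)
r/z = 3.7/1.9 = 1.9474; [1+(r/z)²]^(−5/2) = 0.019891.
Δσ_z = 3×1050/(2π×1.9²) × 0.019891 = 138.87 × 0.019891 = 2.762 kPa

Δσ_z ≈ 2.76 kPa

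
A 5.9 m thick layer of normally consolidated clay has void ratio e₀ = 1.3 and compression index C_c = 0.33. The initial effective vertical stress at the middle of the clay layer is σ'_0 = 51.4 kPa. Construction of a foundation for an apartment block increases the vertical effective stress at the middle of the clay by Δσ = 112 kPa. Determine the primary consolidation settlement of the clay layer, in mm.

S_c ≈ 425 mm

Final effective stress: σ'_f = σ'_0 + Δσ = 51.4 + 112 = 163.4 kPa.
Normally consolidated clay, so the full stress increment lies on the virgin compression line:
S_c = C_c·H/(1+e₀)·log₁₀(σ'_f/σ'_0) = 0.33×5.9/(1+1.3)×log₁₀(163.4/51.4)
    = 0.84652 × 0.50229 = 0.4252 m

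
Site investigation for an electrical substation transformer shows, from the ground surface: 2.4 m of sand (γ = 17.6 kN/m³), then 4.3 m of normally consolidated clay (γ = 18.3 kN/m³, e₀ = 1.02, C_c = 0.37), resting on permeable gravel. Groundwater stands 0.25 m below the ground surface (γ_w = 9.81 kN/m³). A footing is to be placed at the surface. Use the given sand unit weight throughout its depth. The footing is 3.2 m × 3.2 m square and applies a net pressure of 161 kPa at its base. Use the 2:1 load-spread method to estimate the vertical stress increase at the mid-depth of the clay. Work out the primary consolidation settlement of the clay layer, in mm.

Mid-depth of clay below the ground surface: z = 2.4 + 4.3/2 = 4.55 m.
Total vertical stress at mid-clay: σ_v = 17.6×2.4 + 18.3×2.15 = 81.585 kPa.
Pore pressure: u = 9.81×(4.55 − 0.25) = 42.183 kPa.
Initial effective stress: σ'_0 = σ_v − u = 81.585 − 42.183 = 39.402 kPa.
Stress increase at mid-clay by the 2:1 spreading method:
Δσ = qBL/((B+z)(L+z)) = 161×3.2×3.2/((3.2+4.55)(3.2+4.55)) = 27.449 kPa
Final effective stress: σ'_f = σ'_0 + Δσ = 39.402 + 27.449 = 66.851 kPa.
Normally consolidated clay, so the full stress increment lies on the virgin compression line:
S_c = C_c·H/(1+e₀)·log₁₀(σ'_f/σ'_0) = 0.37×4.3/(1+1.02)×log₁₀(66.851/39.402)
    = 0.78762 × 0.22959 = 0.1808 m

S_c ≈ 181 mm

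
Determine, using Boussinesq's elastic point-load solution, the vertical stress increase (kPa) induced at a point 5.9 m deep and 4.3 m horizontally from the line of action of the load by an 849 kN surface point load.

Δσ_z ≈ 4.01 kPa

Boussinesq vertical stress below a point load on an elastic half-space:
Δσ_z = 3P/(2πz²) · [1 + (r/z)²]^(−5/2)
r/z = 4.3/5.9 = 0.72881; [1+(r/z)²]^(−5/2) = 0.3447.
Δσ_z = 3×849/(2π×5.9²) × 0.3447 = 11.645 × 0.3447 = 4.014 kPa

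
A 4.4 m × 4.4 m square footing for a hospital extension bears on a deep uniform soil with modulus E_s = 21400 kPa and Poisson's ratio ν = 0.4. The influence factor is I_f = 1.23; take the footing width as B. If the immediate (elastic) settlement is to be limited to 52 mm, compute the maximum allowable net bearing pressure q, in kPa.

S_e = q·B·(1−ν²)/E_s · I_f  ⇒  q = S_e·E_s / (B·(1−ν²)·I_f).
q = 0.052 × 21400 / (4.4 × 0.84 × 1.23) = 244.8 kPa

q ≈ 245 kPa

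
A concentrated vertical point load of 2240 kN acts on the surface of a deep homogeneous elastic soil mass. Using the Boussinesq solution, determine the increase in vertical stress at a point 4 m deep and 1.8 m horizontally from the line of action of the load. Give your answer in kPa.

Δσ_z ≈ 42.2 kPa

Boussinesq vertical stress below a point load on an elastic half-space:
Δσ_z = 3P/(2πz²) · [1 + (r/z)²]^(−5/2)
r/z = 1.8/4 = 0.45; [1+(r/z)²]^(−5/2) = 0.63065.
Δσ_z = 3×2240/(2π×4²) × 0.63065 = 66.845 × 0.63065 = 42.16 kPa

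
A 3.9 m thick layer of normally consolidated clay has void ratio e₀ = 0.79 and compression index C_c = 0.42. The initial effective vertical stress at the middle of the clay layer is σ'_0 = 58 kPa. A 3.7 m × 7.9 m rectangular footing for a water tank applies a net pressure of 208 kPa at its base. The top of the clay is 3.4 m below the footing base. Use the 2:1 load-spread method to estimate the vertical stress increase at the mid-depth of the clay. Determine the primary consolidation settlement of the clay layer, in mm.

Mid-depth of clay below the footing base: z = 3.4 + 3.9/2 = 5.35 m.
Stress increase at mid-clay by the 2:1 spreading method:
Δσ = qBL/((B+z)(L+z)) = 208×3.7×7.9/((3.7+5.35)(7.9+5.35)) = 50.702 kPa
Final effective stress: σ'_f = σ'_0 + Δσ = 58 + 50.702 = 108.7 kPa.
Normally consolidated clay, so the full stress increment lies on the virgin compression line:
S_c = C_c·H/(1+e₀)·log₁₀(σ'_f/σ'_0) = 0.42×3.9/(1+0.79)×log₁₀(108.7/58)
    = 0.91508 × 0.2728 = 0.2496 m

S_c ≈ 250 mm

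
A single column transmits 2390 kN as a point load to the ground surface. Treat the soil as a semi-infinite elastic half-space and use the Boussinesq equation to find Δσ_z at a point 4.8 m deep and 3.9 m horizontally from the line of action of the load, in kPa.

Boussinesq vertical stress below a point load on an elastic half-space:
Δσ_z = 3P/(2πz²) · [1 + (r/z)²]^(−5/2)
r/z = 3.9/4.8 = 0.8125; [1+(r/z)²]^(−5/2) = 0.2816.
Δσ_z = 3×2390/(2π×4.8²) × 0.2816 = 49.529 × 0.2816 = 13.95 kPa

Δσ_z ≈ 13.9 kPa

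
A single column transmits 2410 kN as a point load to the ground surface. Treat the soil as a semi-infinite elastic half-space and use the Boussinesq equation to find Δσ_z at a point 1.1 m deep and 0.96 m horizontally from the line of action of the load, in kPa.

Δσ_z ≈ 231 kPa

Boussinesq vertical stress below a point load on an elastic half-space:
Δσ_z = 3P/(2πz²) · [1 + (r/z)²]^(−5/2)
r/z = 0.96/1.1 = 0.87273; [1+(r/z)²]^(−5/2) = 0.24277.
Δσ_z = 3×2410/(2π×1.1²) × 0.24277 = 950.98 × 0.24277 = 230.9 kPa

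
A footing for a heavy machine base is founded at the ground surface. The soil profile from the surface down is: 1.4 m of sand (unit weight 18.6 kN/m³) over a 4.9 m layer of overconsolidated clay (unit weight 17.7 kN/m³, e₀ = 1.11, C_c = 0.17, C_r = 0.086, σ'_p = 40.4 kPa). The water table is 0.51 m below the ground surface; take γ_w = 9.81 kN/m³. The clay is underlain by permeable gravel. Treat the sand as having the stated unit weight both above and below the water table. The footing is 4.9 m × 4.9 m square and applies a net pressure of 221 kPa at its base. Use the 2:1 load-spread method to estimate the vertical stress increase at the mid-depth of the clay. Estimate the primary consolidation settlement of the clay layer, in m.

Mid-depth of clay below the ground surface: z = 1.4 + 4.9/2 = 3.85 m.
Total vertical stress at mid-clay: σ_v = 18.6×1.4 + 17.7×2.45 = 69.405 kPa.
Pore pressure: u = 9.81×(3.85 − 0.51) = 32.765 kPa.
Initial effective stress: σ'_0 = σ_v − u = 69.405 − 32.765 = 36.64 kPa.
Stress increase at mid-clay by the 2:1 spreading method:
Δσ = qBL/((B+z)(L+z)) = 221×4.9×4.9/((4.9+3.85)(4.9+3.85)) = 69.306 kPa
Final effective stress: σ'_f = 36.64 + 69.306 = 105.95 kPa.
σ'_f = 105.95 > σ'_p = 40.4 kPa, so the stress path crosses the preconsolidation pressure — recompression up to σ'_p, then virgin compression beyond:
S_c = H/(1+e₀)·[C_r·log₁₀(σ'_p/σ'_0) + C_c·log₁₀(σ'_f/σ'_p)]
    = 4.9/2.11 × [0.086×log₁₀(40.4/36.64) + 0.17×log₁₀(105.95/40.4)]
    = 2.3223 × [0.0036486 + 0.071182] = 0.1738 m

S_c ≈ 0.174 m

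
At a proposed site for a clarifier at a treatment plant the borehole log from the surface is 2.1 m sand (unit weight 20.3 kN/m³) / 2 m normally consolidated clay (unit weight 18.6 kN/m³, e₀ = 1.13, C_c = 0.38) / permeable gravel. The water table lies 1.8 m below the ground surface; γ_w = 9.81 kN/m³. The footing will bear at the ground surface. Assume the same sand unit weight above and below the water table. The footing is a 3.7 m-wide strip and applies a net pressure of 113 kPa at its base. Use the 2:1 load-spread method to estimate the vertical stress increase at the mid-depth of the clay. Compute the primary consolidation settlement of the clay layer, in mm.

S_c ≈ 127 mm

Mid-depth of clay below the ground surface: z = 2.1 + 2/2 = 3.1 m.
Total vertical stress at mid-clay: σ_v = 20.3×2.1 + 18.6×1 = 61.23 kPa.
Pore pressure: u = 9.81×(3.1 − 1.8) = 12.753 kPa.
Initial effective stress: σ'_0 = σ_v − u = 61.23 − 12.753 = 48.477 kPa.
Stress increase at mid-clay by the 2:1 spreading method:
Δσ = qB/(B+z) = 113×3.7/(3.7+3.1) = 61.485 kPa
Final effective stress: σ'_f = σ'_0 + Δσ = 48.477 + 61.485 = 109.96 kPa.
Normally consolidated clay, so the full stress increment lies on the virgin compression line:
S_c = C_c·H/(1+e₀)·log₁₀(σ'_f/σ'_0) = 0.38×2/(1+1.13)×log₁₀(109.96/48.477)
    = 0.35681 × 0.3557 = 0.1269 m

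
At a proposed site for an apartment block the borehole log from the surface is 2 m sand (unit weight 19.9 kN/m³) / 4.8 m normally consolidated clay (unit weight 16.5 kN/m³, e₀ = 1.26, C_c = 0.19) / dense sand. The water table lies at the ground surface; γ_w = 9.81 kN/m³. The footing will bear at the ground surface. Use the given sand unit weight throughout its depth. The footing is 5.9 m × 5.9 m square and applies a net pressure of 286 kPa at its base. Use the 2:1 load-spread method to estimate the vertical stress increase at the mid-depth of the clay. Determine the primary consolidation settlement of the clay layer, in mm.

Mid-depth of clay below the ground surface: z = 2 + 4.8/2 = 4.4 m.
Total vertical stress at mid-clay: σ_v = 19.9×2 + 16.5×2.4 = 79.4 kPa.
Pore pressure: u = 9.81×(4.4 − 0) = 43.164 kPa.
Initial effective stress: σ'_0 = σ_v − u = 79.4 − 43.164 = 36.236 kPa.
Stress increase at mid-clay by the 2:1 spreading method:
Δσ = qBL/((B+z)(L+z)) = 286×5.9×5.9/((5.9+4.4)(5.9+4.4)) = 93.842 kPa
Final effective stress: σ'_f = σ'_0 + Δσ = 36.236 + 93.842 = 130.08 kPa.
Normally consolidated clay, so the full stress increment lies on the virgin compression line:
S_c = C_c·H/(1+e₀)·log₁₀(σ'_f/σ'_0) = 0.19×4.8/(1+1.26)×log₁₀(130.08/36.236)
    = 0.40354 × 0.55507 = 0.224 m

S_c ≈ 224 mm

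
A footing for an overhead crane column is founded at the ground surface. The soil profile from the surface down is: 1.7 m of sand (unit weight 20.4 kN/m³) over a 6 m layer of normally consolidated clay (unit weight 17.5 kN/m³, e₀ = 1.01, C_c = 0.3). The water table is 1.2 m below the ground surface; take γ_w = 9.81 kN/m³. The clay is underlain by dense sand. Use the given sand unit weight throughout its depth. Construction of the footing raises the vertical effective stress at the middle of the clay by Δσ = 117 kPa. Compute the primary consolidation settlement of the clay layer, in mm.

Mid-depth of clay below the ground surface: z = 1.7 + 6/2 = 4.7 m.
Total vertical stress at mid-clay: σ_v = 20.4×1.7 + 17.5×3 = 87.18 kPa.
Pore pressure: u = 9.81×(4.7 − 1.2) = 34.335 kPa.
Initial effective stress: σ'_0 = σ_v − u = 87.18 − 34.335 = 52.845 kPa.
Final effective stress: σ'_f = σ'_0 + Δσ = 52.845 + 117 = 169.84 kPa.
Normally consolidated clay, so the full stress increment lies on the virgin compression line:
S_c = C_c·H/(1+e₀)·log₁₀(σ'_f/σ'_0) = 0.3×6/(1+1.01)×log₁₀(169.84/52.845)
    = 0.89552 × 0.50704 = 0.4541 m

S_c ≈ 454 mm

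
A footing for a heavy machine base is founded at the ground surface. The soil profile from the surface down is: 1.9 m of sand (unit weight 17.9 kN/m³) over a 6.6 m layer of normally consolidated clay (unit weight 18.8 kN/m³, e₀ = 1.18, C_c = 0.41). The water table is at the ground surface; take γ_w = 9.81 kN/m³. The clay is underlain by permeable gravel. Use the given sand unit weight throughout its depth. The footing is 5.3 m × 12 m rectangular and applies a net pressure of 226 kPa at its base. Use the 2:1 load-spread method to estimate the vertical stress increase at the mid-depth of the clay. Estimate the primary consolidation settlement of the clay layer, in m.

Mid-depth of clay below the ground surface: z = 1.9 + 6.6/2 = 5.2 m.
Total vertical stress at mid-clay: σ_v = 17.9×1.9 + 18.8×3.3 = 96.05 kPa.
Pore pressure: u = 9.81×(5.2 − 0) = 51.012 kPa.
Initial effective stress: σ'_0 = σ_v − u = 96.05 − 51.012 = 45.038 kPa.
Stress increase at mid-clay by the 2:1 spreading method:
Δσ = qBL/((B+z)(L+z)) = 226×5.3×12/((5.3+5.2)(12+5.2)) = 79.588 kPa
Final effective stress: σ'_f = σ'_0 + Δσ = 45.038 + 79.588 = 124.63 kPa.
Normally consolidated clay, so the full stress increment lies on the virgin compression line:
S_c = C_c·H/(1+e₀)·log₁₀(σ'_f/σ'_0) = 0.41×6.6/(1+1.18)×log₁₀(124.63/45.038)
    = 1.2413 × 0.44204 = 0.5487 m

S_c ≈ 0.549 m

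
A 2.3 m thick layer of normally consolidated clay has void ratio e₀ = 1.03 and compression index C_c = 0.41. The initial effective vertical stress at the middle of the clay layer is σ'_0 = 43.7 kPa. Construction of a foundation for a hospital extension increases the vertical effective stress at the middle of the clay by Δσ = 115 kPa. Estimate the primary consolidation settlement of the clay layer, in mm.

Final effective stress: σ'_f = σ'_0 + Δσ = 43.7 + 115 = 158.7 kPa.
Normally consolidated clay, so the full stress increment lies on the virgin compression line:
S_c = C_c·H/(1+e₀)·log₁₀(σ'_f/σ'_0) = 0.41×2.3/(1+1.03)×log₁₀(158.7/43.7)
    = 0.46453 × 0.5601 = 0.2602 m

S_c ≈ 260 mm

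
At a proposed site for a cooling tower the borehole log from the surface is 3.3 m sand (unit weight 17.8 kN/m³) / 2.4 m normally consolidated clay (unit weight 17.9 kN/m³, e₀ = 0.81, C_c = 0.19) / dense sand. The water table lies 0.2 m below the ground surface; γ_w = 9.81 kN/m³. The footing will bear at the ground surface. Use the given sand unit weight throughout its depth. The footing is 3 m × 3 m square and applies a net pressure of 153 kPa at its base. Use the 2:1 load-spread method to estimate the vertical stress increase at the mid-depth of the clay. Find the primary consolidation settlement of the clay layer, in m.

Mid-depth of clay below the ground surface: z = 3.3 + 2.4/2 = 4.5 m.
Total vertical stress at mid-clay: σ_v = 17.8×3.3 + 17.9×1.2 = 80.22 kPa.
Pore pressure: u = 9.81×(4.5 − 0.2) = 42.183 kPa.
Initial effective stress: σ'_0 = σ_v − u = 80.22 − 42.183 = 38.037 kPa.
Stress increase at mid-clay by the 2:1 spreading method:
Δσ = qBL/((B+z)(L+z)) = 153×3×3/((3+4.5)(3+4.5)) = 24.48 kPa
Final effective stress: σ'_f = σ'_0 + Δσ = 38.037 + 24.48 = 62.517 kPa.
Normally consolidated clay, so the full stress increment lies on the virgin compression line:
S_c = C_c·H/(1+e₀)·log₁₀(σ'_f/σ'_0) = 0.19×2.4/(1+0.81)×log₁₀(62.517/38.037)
    = 0.25193 × 0.21579 = 0.05436 m

S_c ≈ 0.0544 m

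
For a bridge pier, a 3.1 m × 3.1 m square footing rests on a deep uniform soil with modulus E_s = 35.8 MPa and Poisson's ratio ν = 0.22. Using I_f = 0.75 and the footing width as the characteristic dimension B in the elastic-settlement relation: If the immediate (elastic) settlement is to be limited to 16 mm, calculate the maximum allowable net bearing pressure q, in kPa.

E_s = 35.8 MPa = 35800 kPa.
S_e = q·B·(1−ν²)/E_s · I_f  ⇒  q = S_e·E_s / (B·(1−ν²)·I_f).
q = 0.016 × 35800 / (3.1 × 0.9516 × 0.75) = 258.9 kPa

q ≈ 259 kPa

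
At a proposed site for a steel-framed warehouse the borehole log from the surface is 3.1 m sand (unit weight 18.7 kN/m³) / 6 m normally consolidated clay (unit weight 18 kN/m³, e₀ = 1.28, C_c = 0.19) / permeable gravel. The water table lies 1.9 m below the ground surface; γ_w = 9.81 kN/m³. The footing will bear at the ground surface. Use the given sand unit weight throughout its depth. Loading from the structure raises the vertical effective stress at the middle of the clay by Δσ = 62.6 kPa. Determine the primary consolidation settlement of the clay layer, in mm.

Mid-depth of clay below the ground surface: z = 3.1 + 6/2 = 6.1 m.
Total vertical stress at mid-clay: σ_v = 18.7×3.1 + 18×3 = 111.97 kPa.
Pore pressure: u = 9.81×(6.1 − 1.9) = 41.202 kPa.
Initial effective stress: σ'_0 = σ_v − u = 111.97 − 41.202 = 70.768 kPa.
Final effective stress: σ'_f = σ'_0 + Δσ = 70.768 + 62.6 = 133.37 kPa.
Normally consolidated clay, so the full stress increment lies on the virgin compression line:
S_c = C_c·H/(1+e₀)·log₁₀(σ'_f/σ'_0) = 0.19×6/(1+1.28)×log₁₀(133.37/70.768)
    = 0.5 × 0.27522 = 0.1376 m

S_c ≈ 138 mm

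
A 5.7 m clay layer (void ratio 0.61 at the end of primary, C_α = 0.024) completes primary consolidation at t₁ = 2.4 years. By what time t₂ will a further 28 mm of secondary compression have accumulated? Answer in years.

S_s = C_α·H/(1+e_p)·log₁₀(t₂/t₁) ⇒ log₁₀(t₂/t₁) = S_s·(1+e_p)/(C_α·H).
log₁₀(t₂/t₁) = 0.028 × (1+0.61) / (0.024×5.7) = 0.3295
t₂ = t₁ × 10^0.3295 = 2.4 × 2.136 = 5.126 years

t₂ ≈ 5.13 years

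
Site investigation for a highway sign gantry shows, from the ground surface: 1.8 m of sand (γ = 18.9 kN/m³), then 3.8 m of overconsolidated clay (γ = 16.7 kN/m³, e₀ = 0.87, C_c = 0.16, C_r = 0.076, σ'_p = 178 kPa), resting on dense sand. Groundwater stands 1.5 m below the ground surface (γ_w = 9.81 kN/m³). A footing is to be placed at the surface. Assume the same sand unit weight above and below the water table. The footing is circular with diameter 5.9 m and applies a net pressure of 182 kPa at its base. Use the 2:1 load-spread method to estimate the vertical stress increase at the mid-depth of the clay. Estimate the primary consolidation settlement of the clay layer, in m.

S_c ≈ 0.063 m

Mid-depth of clay below the ground surface: z = 1.8 + 3.8/2 = 3.7 m.
Total vertical stress at mid-clay: σ_v = 18.9×1.8 + 16.7×1.9 = 65.75 kPa.
Pore pressure: u = 9.81×(3.7 − 1.5) = 21.582 kPa.
Initial effective stress: σ'_0 = σ_v − u = 65.75 − 21.582 = 44.168 kPa.
Stress increase at mid-clay by the 2:1 spreading method:
Δσ ≈ qD²/(D+z)² = 182×5.9²/(5.9+3.7)² = 68.744 kPa
Final effective stress: σ'_f = 44.168 + 68.744 = 112.91 kPa.
σ'_f = 112.91 ≤ σ'_p = 178 kPa, so the clay remains overconsolidated and only the recompression index applies:
S_c = C_r·H/(1+e₀)·log₁₀(σ'_f/σ'_0) = 0.076×3.8/1.87×log₁₀(112.91/44.168)
    = 0.15444 × 0.40762 = 0.06295 m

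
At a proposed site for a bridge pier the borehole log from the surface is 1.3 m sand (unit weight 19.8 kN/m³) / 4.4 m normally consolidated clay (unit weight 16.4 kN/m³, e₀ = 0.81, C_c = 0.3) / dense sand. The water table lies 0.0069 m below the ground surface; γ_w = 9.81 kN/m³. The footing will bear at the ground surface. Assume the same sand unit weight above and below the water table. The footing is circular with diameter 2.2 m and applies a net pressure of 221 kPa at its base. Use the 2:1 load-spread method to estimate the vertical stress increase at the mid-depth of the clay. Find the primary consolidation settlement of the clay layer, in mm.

S_c ≈ 249 mm

Mid-depth of clay below the ground surface: z = 1.3 + 4.4/2 = 3.5 m.
Total vertical stress at mid-clay: σ_v = 19.8×1.3 + 16.4×2.2 = 61.82 kPa.
Pore pressure: u = 9.81×(3.5 − 0.0069) = 34.266 kPa.
Initial effective stress: σ'_0 = σ_v − u = 61.82 − 34.266 = 27.554 kPa.
Stress increase at mid-clay by the 2:1 spreading method:
Δσ ≈ qD²/(D+z)² = 221×2.2²/(2.2+3.5)² = 32.922 kPa
Final effective stress: σ'_f = σ'_0 + Δσ = 27.554 + 32.922 = 60.476 kPa.
Normally consolidated clay, so the full stress increment lies on the virgin compression line:
S_c = C_c·H/(1+e₀)·log₁₀(σ'_f/σ'_0) = 0.3×4.4/(1+0.81)×log₁₀(60.476/27.554)
    = 0.72928 × 0.3414 = 0.249 m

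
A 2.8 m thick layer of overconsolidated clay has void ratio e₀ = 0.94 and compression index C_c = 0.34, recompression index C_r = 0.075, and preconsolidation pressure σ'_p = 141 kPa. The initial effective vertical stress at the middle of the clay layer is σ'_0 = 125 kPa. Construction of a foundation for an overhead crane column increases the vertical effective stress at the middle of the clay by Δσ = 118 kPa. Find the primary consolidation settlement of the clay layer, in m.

Final effective stress: σ'_f = 125 + 118 = 243 kPa.
σ'_f = 243 > σ'_p = 141 kPa, so the stress path crosses the preconsolidation pressure — recompression up to σ'_p, then virgin compression beyond:
S_c = H/(1+e₀)·[C_r·log₁₀(σ'_p/σ'_0) + C_c·log₁₀(σ'_f/σ'_p)]
    = 2.8/1.94 × [0.075×log₁₀(141/125) + 0.34×log₁₀(243/141)]
    = 1.4433 × [0.0039232 + 0.080372] = 0.1217 m

S_c ≈ 0.122 m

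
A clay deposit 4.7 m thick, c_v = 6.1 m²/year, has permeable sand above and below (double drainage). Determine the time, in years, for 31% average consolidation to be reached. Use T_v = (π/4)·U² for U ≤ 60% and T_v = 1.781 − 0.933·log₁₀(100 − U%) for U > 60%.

Drainage path length: H_d = H/2 = 2.35 m (double drainage).
U ≤ 60%: T_v = (π/4)·U² = (π/4)×0.31² = 0.075477.
t = T_v·H_d²/c_v = 0.075477×2.35²/6.1 = 0.06833 years.

t ≈ 0.0683 years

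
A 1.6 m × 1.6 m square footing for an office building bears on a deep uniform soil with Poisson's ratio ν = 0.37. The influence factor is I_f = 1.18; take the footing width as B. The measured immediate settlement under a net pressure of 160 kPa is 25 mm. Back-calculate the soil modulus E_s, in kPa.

E_s ≈ 10400 kPa

S_e = q·B·(1−ν²)/E_s · I_f  ⇒  E_s = q·B·(1−ν²)·I_f / S_e.
E_s = 160 × 1.6 × 0.8631 × 1.18 / 0.025 = 10430 kPa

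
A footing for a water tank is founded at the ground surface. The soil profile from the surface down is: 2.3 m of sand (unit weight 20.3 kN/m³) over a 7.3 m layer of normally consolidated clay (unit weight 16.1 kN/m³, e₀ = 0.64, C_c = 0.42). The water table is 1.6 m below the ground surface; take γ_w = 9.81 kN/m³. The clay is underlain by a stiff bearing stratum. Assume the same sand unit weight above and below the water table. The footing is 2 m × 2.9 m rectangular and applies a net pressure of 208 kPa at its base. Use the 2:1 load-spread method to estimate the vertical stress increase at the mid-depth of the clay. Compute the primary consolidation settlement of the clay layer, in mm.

Mid-depth of clay below the ground surface: z = 2.3 + 7.3/2 = 5.95 m.
Total vertical stress at mid-clay: σ_v = 20.3×2.3 + 16.1×3.65 = 105.45 kPa.
Pore pressure: u = 9.81×(5.95 − 1.6) = 42.673 kPa.
Initial effective stress: σ'_0 = σ_v − u = 105.45 − 42.673 = 62.777 kPa.
Stress increase at mid-clay by the 2:1 spreading method:
Δσ = qBL/((B+z)(L+z)) = 208×2×2.9/((2+5.95)(2.9+5.95)) = 17.147 kPa
Final effective stress: σ'_f = σ'_0 + Δσ = 62.777 + 17.147 = 79.924 kPa.
Normally consolidated clay, so the full stress increment lies on the virgin compression line:
S_c = C_c·H/(1+e₀)·log₁₀(σ'_f/σ'_0) = 0.42×7.3/(1+0.64)×log₁₀(79.924/62.777)
    = 1.8695 × 0.10488 = 0.1961 m

S_c ≈ 196 mm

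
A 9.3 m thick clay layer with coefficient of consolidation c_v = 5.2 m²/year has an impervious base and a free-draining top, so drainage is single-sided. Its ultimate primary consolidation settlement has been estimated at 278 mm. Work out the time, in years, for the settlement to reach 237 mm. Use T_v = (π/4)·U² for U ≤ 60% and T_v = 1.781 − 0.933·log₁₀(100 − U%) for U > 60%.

Drainage path length: H_d = H = 9.3 m (single drainage).
U = S(t)/S_ult = 237/278 = 0.8525.
U > 60%: T_v = 1.781 − 0.933·log₁₀(100 − 85.252) = 0.69057.
t = T_v·H_d²/c_v = 0.69057×9.3²/5.2 = 11.49 years.

t ≈ 11.5 years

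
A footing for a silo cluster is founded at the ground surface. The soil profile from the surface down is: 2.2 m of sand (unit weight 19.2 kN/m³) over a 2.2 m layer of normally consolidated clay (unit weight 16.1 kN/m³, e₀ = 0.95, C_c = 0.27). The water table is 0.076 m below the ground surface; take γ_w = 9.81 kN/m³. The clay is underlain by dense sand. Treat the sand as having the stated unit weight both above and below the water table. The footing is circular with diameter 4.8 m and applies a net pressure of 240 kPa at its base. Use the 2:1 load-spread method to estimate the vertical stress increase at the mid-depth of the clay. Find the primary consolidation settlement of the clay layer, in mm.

Mid-depth of clay below the ground surface: z = 2.2 + 2.2/2 = 3.3 m.
Total vertical stress at mid-clay: σ_v = 19.2×2.2 + 16.1×1.1 = 59.95 kPa.
Pore pressure: u = 9.81×(3.3 − 0.076) = 31.627 kPa.
Initial effective stress: σ'_0 = σ_v − u = 59.95 − 31.627 = 28.323 kPa.
Stress increase at mid-clay by the 2:1 spreading method:
Δσ ≈ qD²/(D+z)² = 240×4.8²/(4.8+3.3)² = 84.28 kPa
Final effective stress: σ'_f = σ'_0 + Δσ = 28.323 + 84.28 = 112.6 kPa.
Normally consolidated clay, so the full stress increment lies on the virgin compression line:
S_c = C_c·H/(1+e₀)·log₁₀(σ'_f/σ'_0) = 0.27×2.2/(1+0.95)×log₁₀(112.6/28.323)
    = 0.30462 × 0.5994 = 0.1826 m

S_c ≈ 183 mm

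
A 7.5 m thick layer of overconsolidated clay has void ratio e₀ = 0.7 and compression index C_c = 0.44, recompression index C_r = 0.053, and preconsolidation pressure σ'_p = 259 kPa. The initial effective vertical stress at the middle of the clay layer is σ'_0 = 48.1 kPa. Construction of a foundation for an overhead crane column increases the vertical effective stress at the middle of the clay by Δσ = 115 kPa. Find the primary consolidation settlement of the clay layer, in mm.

S_c ≈ 124 mm

Final effective stress: σ'_f = 48.1 + 115 = 163.1 kPa.
σ'_f = 163.1 ≤ σ'_p = 259 kPa, so the clay remains overconsolidated and only the recompression index applies:
S_c = C_r·H/(1+e₀)·log₁₀(σ'_f/σ'_0) = 0.053×7.5/1.7×log₁₀(163.1/48.1)
    = 0.23383 × 0.53031 = 0.124 m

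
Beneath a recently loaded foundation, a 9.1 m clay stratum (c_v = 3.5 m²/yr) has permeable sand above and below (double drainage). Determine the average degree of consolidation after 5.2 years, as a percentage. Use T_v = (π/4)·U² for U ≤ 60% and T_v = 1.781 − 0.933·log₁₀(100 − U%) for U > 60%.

Drainage path length: H_d = H/2 = 4.55 m (double drainage).
T_v = c_v·t/H_d² = 3.5×5.2/4.55² = 0.87912.
T_v = 0.87912 corresponds to the U > 60% branch:
U = 1 − 10^((1.781 − T_v)/0.933)/100 = 0.9074

U ≈ 90.7 %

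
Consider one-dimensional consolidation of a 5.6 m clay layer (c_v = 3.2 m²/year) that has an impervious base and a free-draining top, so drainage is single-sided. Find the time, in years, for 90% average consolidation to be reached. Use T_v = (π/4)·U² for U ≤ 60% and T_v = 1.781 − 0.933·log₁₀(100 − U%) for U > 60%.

Drainage path length: H_d = H = 5.6 m (single drainage).
U > 60%: T_v = 1.781 − 0.933·log₁₀(100 − 90) = 0.848.
t = T_v·H_d²/c_v = 0.848×5.6²/3.2 = 8.31 years.

t ≈ 8.31 years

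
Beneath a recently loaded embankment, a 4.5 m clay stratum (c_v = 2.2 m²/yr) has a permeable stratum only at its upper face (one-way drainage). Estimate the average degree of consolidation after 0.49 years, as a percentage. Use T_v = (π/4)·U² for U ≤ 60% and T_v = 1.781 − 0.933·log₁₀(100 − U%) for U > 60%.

Drainage path length: H_d = H = 4.5 m (single drainage).
T_v = c_v·t/H_d² = 2.2×0.49/4.5² = 0.053235.
T_v = 0.053235 corresponds to the U ≤ 60% branch:
U = √(4T_v/π) = 0.2603

U ≈ 26 %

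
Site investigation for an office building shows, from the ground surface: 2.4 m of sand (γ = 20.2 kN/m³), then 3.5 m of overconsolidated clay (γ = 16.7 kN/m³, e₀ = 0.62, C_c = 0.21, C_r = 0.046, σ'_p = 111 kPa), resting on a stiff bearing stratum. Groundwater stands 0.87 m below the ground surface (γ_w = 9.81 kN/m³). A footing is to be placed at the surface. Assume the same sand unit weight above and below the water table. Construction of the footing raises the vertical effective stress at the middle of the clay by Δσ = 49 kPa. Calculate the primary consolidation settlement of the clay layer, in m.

S_c ≈ 0.0315 m

Mid-depth of clay below the ground surface: z = 2.4 + 3.5/2 = 4.15 m.
Total vertical stress at mid-clay: σ_v = 20.2×2.4 + 16.7×1.75 = 77.705 kPa.
Pore pressure: u = 9.81×(4.15 − 0.87) = 32.177 kPa.
Initial effective stress: σ'_0 = σ_v − u = 77.705 − 32.177 = 45.528 kPa.
Final effective stress: σ'_f = 45.528 + 49 = 94.528 kPa.
σ'_f = 94.528 ≤ σ'_p = 111 kPa, so the clay remains overconsolidated and only the recompression index applies:
S_c = C_r·H/(1+e₀)·log₁₀(σ'_f/σ'_0) = 0.046×3.5/1.62×log₁₀(94.528/45.528)
    = 0.099383 × 0.31728 = 0.03153 m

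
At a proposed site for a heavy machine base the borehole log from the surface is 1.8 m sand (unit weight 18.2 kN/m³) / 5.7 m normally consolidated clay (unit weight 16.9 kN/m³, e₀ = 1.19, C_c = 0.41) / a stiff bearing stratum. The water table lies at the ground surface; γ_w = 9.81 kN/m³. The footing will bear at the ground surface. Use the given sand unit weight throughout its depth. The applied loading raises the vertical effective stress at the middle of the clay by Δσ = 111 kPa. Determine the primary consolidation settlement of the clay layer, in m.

Mid-depth of clay below the ground surface: z = 1.8 + 5.7/2 = 4.65 m.
Total vertical stress at mid-clay: σ_v = 18.2×1.8 + 16.9×2.85 = 80.925 kPa.
Pore pressure: u = 9.81×(4.65 − 0) = 45.617 kPa.
Initial effective stress: σ'_0 = σ_v − u = 80.925 − 45.617 = 35.308 kPa.
Final effective stress: σ'_f = σ'_0 + Δσ = 35.308 + 111 = 146.31 kPa.
Normally consolidated clay, so the full stress increment lies on the virgin compression line:
S_c = C_c·H/(1+e₀)·log₁₀(σ'_f/σ'_0) = 0.41×5.7/(1+1.19)×log₁₀(146.31/35.308)
    = 1.0671 × 0.6174 = 0.6588 m

S_c ≈ 0.659 m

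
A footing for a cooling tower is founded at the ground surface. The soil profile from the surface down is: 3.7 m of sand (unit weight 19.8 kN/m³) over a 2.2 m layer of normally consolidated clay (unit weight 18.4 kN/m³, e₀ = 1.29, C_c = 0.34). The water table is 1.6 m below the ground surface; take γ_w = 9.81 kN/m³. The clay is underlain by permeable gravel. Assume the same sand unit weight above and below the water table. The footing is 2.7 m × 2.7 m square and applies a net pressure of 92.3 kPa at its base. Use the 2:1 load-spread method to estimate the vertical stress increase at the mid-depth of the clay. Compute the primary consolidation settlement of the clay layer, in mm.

S_c ≈ 25 mm

Mid-depth of clay below the ground surface: z = 3.7 + 2.2/2 = 4.8 m.
Total vertical stress at mid-clay: σ_v = 19.8×3.7 + 18.4×1.1 = 93.5 kPa.
Pore pressure: u = 9.81×(4.8 − 1.6) = 31.392 kPa.
Initial effective stress: σ'_0 = σ_v − u = 93.5 − 31.392 = 62.108 kPa.
Stress increase at mid-clay by the 2:1 spreading method:
Δσ = qBL/((B+z)(L+z)) = 92.3×2.7×2.7/((2.7+4.8)(2.7+4.8)) = 11.962 kPa
Final effective stress: σ'_f = σ'_0 + Δσ = 62.108 + 11.962 = 74.07 kPa.
Normally consolidated clay, so the full stress increment lies on the virgin compression line:
S_c = C_c·H/(1+e₀)·log₁₀(σ'_f/σ'_0) = 0.34×2.2/(1+1.29)×log₁₀(74.07/62.108)
    = 0.32664 × 0.076495 = 0.02499 m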